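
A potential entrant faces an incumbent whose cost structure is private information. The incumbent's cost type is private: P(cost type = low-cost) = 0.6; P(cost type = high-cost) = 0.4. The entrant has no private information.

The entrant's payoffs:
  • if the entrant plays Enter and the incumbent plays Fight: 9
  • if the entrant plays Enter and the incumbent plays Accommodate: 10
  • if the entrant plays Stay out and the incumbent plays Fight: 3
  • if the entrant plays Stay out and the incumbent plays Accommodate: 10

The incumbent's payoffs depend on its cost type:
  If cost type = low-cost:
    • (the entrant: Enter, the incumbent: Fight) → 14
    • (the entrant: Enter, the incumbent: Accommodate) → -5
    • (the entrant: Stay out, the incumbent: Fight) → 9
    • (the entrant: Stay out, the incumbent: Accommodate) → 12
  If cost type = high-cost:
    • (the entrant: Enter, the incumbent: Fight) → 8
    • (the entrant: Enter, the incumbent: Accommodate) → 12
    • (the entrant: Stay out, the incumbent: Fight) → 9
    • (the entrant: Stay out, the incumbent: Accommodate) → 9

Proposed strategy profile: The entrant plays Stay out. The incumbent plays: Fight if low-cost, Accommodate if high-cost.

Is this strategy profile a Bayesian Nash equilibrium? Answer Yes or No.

No

The entrant plays Stay out: E[Stay out] = 0.6·(3) + 0.4·(10) = 5.8; E[Enter] = 9.4. Not best-responding. ✗
The incumbent (cost type low-cost), facing Stay out: Fight gives 9, Accommodate gives 12. Proposed Fight is not best — profitable deviation exists. ✗
The incumbent (cost type high-cost), facing Stay out: Fight gives 9, Accommodate gives 9. Proposed Accommodate is best. ✓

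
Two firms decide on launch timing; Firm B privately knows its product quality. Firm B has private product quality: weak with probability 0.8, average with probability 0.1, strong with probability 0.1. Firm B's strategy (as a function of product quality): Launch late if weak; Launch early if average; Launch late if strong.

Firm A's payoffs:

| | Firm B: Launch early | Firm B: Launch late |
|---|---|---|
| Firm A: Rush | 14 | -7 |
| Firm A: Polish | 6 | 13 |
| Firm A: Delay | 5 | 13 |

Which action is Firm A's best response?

E[Rush] = 0.8·(-7) + 0.1·(14) + 0.1·(-7) = -4.9
E[Polish] = 0.8·(13) + 0.1·(6) + 0.1·(13) = 12.3
E[Delay] = 0.8·(13) + 0.1·(5) + 0.1·(13) = 12.2
Best response: Polish (12.3 is the largest).

Polish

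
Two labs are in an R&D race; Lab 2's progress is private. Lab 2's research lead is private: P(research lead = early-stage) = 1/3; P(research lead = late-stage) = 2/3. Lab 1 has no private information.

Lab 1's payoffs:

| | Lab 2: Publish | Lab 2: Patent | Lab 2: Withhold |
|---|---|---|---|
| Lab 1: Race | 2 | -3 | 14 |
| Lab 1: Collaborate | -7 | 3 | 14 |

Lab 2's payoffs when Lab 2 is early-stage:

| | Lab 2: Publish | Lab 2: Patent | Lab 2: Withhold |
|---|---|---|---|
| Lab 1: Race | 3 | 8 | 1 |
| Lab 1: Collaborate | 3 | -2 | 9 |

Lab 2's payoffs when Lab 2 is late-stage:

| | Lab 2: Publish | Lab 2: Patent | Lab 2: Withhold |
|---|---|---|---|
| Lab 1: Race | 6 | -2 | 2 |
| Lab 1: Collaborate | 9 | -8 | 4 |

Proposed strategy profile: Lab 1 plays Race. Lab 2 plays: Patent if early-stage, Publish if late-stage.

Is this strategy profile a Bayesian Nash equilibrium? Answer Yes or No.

A profile is a BNE iff every type of every player is best-responding given beliefs about the other side.
Lab 1 plays Race: E[Race] = 1/3·(-3) + 2/3·(2) = 1/3; E[Collaborate] = -11/3. Best-responding. ✓
Lab 2 (research lead early-stage), facing Race: Publish gives 3, Patent gives 8, Withhold gives 1. Proposed Patent is best. ✓
Lab 2 (research lead late-stage), facing Race: Publish gives 6, Patent gives -2, Withhold gives 2. Proposed Publish is best. ✓

Yes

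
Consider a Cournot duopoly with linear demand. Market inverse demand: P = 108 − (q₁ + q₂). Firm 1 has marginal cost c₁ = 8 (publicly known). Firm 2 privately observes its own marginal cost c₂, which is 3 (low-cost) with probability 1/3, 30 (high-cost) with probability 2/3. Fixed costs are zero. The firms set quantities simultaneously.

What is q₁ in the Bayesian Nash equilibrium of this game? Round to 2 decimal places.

Firm 2 with cost c maximizes (108 − (q₁+q₂) − c)·q₂, giving q₂(c) = (108 − c − q₁)/2.
E[c₂] = 1/3·3 + 2/3·30 = 21
Firm 1's FOC against E[q₂] yields q₁ = (108 − 2·8 + E[c₂])/3 = (108 − 16 + 21)/3 = 37.6667.

37.67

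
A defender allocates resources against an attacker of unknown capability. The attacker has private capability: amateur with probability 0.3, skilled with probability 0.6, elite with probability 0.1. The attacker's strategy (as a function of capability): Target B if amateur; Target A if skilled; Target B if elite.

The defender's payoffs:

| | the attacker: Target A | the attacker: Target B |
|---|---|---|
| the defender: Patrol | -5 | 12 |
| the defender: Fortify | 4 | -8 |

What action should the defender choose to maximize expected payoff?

E[Patrol] = 0.3·(12) + 0.6·(-5) + 0.1·(12) = 1.8
E[Fortify] = 0.3·(-8) + 0.6·(4) + 0.1·(-8) = -0.8
Best response: Patrol (1.8 is the largest).

Patrol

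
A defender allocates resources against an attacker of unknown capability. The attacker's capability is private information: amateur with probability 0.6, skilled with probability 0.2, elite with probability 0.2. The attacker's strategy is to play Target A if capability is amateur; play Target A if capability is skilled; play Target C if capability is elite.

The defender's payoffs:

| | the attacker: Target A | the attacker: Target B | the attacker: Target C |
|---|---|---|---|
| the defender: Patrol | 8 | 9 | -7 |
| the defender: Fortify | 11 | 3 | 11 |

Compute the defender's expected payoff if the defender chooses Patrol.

5

E[Patrol] = 0.6·8 + 0.2·8 + 0.2·(-7) = 4.8 + 1.6 + (-1.4) = 5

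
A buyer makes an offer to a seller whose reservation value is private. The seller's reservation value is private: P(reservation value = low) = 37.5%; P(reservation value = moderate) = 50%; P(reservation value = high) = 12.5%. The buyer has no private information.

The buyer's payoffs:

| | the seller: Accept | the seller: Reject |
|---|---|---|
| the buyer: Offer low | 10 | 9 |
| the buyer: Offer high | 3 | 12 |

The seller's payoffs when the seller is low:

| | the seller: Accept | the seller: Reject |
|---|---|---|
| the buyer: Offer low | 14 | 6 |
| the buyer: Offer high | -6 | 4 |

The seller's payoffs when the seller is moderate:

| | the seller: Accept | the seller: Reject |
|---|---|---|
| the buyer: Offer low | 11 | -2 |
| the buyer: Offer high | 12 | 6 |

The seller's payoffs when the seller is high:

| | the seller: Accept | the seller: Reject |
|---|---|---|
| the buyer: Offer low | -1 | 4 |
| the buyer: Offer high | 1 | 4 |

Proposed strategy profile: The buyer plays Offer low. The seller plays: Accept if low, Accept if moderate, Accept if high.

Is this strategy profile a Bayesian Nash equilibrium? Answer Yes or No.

No

The buyer plays Offer low: E[Offer low] = 0.375·(10) + 0.5·(10) + 0.125·(10) = 10; E[Offer high] = 3. Best-responding. ✓
The seller (reservation value low), facing Offer low: Accept gives 14, Reject gives 6. Proposed Accept is best. ✓
The seller (reservation value moderate), facing Offer low: Accept gives 11, Reject gives -2. Proposed Accept is best. ✓
The seller (reservation value high), facing Offer low: Accept gives -1, Reject gives 4. Proposed Accept is not best — profitable deviation exists. ✗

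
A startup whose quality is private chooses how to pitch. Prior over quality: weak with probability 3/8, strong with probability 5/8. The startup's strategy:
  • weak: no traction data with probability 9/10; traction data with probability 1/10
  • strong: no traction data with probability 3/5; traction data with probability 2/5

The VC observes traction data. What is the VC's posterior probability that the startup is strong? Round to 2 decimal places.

Apply Bayes' rule using the sender's strategy as the likelihood.
P(traction data) = (3/8)·(1/10) + (5/8)·(2/5) = 23/80
P(strong | traction data) = ((5/8)·(2/5)) / (23/80) = (1/4) / (23/80) = 20/23

0.87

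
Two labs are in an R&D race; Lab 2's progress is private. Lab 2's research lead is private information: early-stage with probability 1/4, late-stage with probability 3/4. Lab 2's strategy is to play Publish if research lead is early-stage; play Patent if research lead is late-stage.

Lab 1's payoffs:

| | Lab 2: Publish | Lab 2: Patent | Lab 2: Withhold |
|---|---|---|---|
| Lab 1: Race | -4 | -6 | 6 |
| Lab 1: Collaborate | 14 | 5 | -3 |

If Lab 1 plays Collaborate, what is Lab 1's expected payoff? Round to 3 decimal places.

7.250

E[Collaborate] = 1/4·14 + 3/4·5 = 7/2 + 15/4 = 29/4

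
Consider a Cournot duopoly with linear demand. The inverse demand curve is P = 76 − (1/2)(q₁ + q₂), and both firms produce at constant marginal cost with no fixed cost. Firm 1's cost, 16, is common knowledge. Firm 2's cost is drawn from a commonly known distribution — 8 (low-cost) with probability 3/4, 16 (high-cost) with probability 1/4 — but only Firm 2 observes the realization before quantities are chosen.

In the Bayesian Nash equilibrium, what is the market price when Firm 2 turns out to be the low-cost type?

33

Firm 2 with cost c maximizes (76 − (1/2)(q₁+q₂) − c)·q₂, giving q₂(c) = (76 − c − (1/2)q₁).
E[c₂] = 3/4·8 + 1/4·16 = 10
Firm 1's FOC against E[q₂] yields q₁ = (76 − 2·16 + E[c₂])/(3/2) = (76 − 32 + 10)/(3/2) = 36.
q₂(low-cost) = 50, so P = 76 − (1/2)·(36 + 50) = 33.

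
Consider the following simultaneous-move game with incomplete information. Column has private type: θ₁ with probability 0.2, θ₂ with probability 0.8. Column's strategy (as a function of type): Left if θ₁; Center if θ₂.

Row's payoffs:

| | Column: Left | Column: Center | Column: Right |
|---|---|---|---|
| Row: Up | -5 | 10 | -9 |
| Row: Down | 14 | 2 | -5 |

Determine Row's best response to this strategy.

Compute Row's expected payoff for each action, taking the expectation over Column's type.
E[Up] = 0.2·(-5) + 0.8·(10) = 7
E[Down] = 0.2·(14) + 0.8·(2) = 4.4
Best response: Up (7 is the largest).

Up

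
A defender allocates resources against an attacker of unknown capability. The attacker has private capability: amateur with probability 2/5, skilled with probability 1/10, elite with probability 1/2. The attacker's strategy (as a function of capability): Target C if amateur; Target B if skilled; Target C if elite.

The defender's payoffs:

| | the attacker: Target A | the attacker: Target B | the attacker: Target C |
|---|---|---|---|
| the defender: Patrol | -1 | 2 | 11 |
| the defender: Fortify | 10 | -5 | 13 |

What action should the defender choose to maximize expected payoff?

Fortify

E[Patrol] = 2/5·(11) + 1/10·(2) + 1/2·(11) = 101/10
E[Fortify] = 2/5·(13) + 1/10·(-5) + 1/2·(13) = 56/5
Best response: Fortify (56/5 is the largest).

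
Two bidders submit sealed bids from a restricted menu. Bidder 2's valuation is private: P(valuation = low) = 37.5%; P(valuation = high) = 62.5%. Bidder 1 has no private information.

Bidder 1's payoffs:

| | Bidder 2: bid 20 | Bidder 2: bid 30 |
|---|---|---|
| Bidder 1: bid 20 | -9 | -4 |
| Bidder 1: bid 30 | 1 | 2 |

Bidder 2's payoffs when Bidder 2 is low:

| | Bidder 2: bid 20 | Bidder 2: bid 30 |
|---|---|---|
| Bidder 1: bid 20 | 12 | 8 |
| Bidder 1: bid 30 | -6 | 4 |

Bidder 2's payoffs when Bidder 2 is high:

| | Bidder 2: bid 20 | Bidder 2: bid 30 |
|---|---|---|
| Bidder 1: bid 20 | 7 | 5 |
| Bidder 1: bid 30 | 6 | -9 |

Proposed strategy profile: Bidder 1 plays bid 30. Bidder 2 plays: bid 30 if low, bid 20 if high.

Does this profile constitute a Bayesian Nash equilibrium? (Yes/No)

Yes

A profile is a BNE iff every type of every player is best-responding given beliefs about the other side.
Bidder 1 plays bid 30: E[bid 30] = 0.375·(2) + 0.625·(1) = 1.375; E[bid 20] = -7.125. Best-responding. ✓
Bidder 2 (valuation low), facing bid 30: bid 20 gives -6, bid 30 gives 4. Proposed bid 30 is best. ✓
Bidder 2 (valuation high), facing bid 30: bid 20 gives 6, bid 30 gives -9. Proposed bid 20 is best. ✓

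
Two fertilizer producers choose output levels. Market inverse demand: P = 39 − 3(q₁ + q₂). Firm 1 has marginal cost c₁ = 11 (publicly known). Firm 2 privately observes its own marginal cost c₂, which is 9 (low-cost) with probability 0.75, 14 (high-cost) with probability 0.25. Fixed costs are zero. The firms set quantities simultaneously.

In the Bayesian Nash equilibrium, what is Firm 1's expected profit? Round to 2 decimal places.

Firm 2 with cost c maximizes (39 − 3(q₁+q₂) − c)·q₂, giving q₂(c) = (39 − c − 3q₁)/6.
E[c₂] = 0.75·9 + 0.25·14 = 10.25
Firm 1's FOC against E[q₂] yields q₁ = (39 − 2·11 + E[c₂])/9 = (39 − 22 + 10.25)/9 = 3.02778.
E[P] = 39 − 3·(q₁ + E[q₂]) = 20.0833; Firm 1's expected profit = (E[P] − 11)·q₁ = (20.0833 − 11)·3.02778 = 27.5023.

27.50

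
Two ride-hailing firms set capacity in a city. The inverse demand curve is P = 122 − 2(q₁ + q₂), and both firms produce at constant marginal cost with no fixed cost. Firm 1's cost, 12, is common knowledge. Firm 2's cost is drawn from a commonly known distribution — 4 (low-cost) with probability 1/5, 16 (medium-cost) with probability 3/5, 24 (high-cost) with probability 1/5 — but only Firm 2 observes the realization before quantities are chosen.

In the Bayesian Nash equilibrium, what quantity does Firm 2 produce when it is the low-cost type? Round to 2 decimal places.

20.07

Type-c best response for Firm 2: q₂(c) = (122 − c)/4 − q₁/2.
Firm 1 maximizes expected profit; its first-order condition is 122 − 4q₁ − 2E[q₂] − 12 = 0.
Substituting E[q₂] and solving: E[c₂] = 15.2, so q₁ = (122 − 2·12 + 15.2)/6 = 18.8667.
q₂(low-cost) = (122 − 4 − 2·18.8667)/4 = 20.0667.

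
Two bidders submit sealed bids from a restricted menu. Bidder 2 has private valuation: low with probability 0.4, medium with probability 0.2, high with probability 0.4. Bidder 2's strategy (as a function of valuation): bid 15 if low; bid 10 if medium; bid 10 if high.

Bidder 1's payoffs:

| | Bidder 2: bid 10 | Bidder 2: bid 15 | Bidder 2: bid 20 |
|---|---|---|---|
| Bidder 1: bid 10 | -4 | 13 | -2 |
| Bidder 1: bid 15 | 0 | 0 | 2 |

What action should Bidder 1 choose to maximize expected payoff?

E[bid 10] = 0.4·(13) + 0.2·(-4) + 0.4·(-4) = 2.8
E[bid 15] = 0.4·(0) + 0.2·(0) + 0.4·(0) = 0
Best response: bid 10 (2.8 is the largest).

bid 10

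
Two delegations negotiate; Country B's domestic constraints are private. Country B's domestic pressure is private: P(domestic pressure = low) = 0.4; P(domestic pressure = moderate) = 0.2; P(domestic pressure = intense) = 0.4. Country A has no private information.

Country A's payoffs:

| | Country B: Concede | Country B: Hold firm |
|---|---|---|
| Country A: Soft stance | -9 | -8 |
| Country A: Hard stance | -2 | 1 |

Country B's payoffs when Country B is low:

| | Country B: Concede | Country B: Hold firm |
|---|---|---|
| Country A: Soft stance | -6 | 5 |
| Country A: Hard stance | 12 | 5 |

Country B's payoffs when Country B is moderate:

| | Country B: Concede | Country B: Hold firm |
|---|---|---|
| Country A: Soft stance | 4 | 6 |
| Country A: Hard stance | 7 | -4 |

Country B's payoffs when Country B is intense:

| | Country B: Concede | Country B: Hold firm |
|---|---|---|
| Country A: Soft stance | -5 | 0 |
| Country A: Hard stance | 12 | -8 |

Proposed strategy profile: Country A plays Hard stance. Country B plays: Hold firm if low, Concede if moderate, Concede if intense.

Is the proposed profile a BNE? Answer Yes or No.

No

A profile is a BNE iff every type of every player is best-responding given beliefs about the other side.
Country A plays Hard stance: E[Hard stance] = 0.4·(1) + 0.2·(-2) + 0.4·(-2) = -0.8; E[Soft stance] = -8.6. Best-responding. ✓
Country B (domestic pressure low), facing Hard stance: Concede gives 12, Hold firm gives 5. Proposed Hold firm is not best — profitable deviation exists. ✗
Country B (domestic pressure moderate), facing Hard stance: Concede gives 7, Hold firm gives -4. Proposed Concede is best. ✓
Country B (domestic pressure intense), facing Hard stance: Concede gives 12, Hold firm gives -8. Proposed Concede is best. ✓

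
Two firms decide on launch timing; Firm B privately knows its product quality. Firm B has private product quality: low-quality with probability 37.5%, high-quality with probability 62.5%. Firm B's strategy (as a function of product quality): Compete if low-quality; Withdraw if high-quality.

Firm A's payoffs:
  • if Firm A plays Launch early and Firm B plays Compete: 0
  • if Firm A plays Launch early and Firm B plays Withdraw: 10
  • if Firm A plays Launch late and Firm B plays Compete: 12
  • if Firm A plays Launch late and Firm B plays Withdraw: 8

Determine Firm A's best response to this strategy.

Compute Firm A's expected payoff for each action, taking the expectation over Firm B's type.
E[Launch early] = 0.375·(0) + 0.625·(10) = 6.25
E[Launch late] = 0.375·(12) + 0.625·(8) = 9.5
Best response: Launch late (9.5 is the largest).

Launch late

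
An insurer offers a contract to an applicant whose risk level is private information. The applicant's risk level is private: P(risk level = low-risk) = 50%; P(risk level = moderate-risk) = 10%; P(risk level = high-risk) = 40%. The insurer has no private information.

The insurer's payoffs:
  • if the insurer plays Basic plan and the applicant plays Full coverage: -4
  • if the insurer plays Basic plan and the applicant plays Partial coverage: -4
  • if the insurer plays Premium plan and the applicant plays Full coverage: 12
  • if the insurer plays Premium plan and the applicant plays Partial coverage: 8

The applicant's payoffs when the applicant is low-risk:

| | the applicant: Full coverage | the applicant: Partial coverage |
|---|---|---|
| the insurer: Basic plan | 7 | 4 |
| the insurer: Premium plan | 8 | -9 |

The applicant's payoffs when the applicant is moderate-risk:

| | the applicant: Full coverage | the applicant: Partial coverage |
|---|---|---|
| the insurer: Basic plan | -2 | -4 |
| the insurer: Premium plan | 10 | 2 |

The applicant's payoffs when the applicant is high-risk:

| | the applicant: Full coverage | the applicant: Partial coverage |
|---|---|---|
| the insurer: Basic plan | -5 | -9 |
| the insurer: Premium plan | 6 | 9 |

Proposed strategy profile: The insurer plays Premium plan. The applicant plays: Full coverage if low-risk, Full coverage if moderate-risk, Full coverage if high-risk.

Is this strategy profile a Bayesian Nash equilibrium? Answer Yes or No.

No

The insurer plays Premium plan: E[Premium plan] = 0.5·(12) + 0.1·(12) + 0.4·(12) = 12; E[Basic plan] = -4. Best-responding. ✓
The applicant (risk level low-risk), facing Premium plan: Full coverage gives 8, Partial coverage gives -9. Proposed Full coverage is best. ✓
The applicant (risk level moderate-risk), facing Premium plan: Full coverage gives 10, Partial coverage gives 2. Proposed Full coverage is best. ✓
The applicant (risk level high-risk), facing Premium plan: Full coverage gives 6, Partial coverage gives 9. Proposed Full coverage is not best — profitable deviation exists. ✗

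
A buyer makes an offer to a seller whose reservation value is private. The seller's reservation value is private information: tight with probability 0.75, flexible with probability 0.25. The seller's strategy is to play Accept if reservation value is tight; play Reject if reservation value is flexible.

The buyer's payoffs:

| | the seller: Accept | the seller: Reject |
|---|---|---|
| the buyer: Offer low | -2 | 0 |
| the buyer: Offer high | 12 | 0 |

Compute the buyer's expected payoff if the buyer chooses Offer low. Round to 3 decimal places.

-1.500

E[Offer low] = 0.75·(-2) + 0.25·0 = (-1.5) + 0 = -1.5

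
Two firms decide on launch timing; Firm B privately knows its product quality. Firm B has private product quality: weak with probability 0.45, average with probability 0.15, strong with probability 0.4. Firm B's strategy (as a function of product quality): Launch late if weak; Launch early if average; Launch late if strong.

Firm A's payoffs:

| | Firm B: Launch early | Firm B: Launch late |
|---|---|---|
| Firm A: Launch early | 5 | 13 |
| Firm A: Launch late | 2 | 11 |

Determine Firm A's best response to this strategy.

Launch early

E[Launch early] = 0.45·(13) + 0.15·(5) + 0.4·(13) = 11.8
E[Launch late] = 0.45·(11) + 0.15·(2) + 0.4·(11) = 9.65
Best response: Launch early (11.8 is the largest).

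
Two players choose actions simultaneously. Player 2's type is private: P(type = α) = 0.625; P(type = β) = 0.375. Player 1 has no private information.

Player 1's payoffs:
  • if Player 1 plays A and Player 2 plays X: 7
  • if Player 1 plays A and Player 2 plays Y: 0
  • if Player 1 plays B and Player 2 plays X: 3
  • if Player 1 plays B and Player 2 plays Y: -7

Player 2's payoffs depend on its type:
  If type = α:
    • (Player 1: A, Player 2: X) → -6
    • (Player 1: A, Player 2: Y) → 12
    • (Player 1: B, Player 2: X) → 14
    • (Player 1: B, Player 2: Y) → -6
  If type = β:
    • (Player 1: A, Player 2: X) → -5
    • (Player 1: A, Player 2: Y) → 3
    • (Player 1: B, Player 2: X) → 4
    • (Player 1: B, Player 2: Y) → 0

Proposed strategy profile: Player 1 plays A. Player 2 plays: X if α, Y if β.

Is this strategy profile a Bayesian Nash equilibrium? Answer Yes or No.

No

Player 1 plays A: E[A] = 0.625·(7) + 0.375·(0) = 4.375; E[B] = -0.75. Best-responding. ✓
Player 2 (type α), facing A: X gives -6, Y gives 12. Proposed X is not best — profitable deviation exists. ✗
Player 2 (type β), facing A: X gives -5, Y gives 3. Proposed Y is best. ✓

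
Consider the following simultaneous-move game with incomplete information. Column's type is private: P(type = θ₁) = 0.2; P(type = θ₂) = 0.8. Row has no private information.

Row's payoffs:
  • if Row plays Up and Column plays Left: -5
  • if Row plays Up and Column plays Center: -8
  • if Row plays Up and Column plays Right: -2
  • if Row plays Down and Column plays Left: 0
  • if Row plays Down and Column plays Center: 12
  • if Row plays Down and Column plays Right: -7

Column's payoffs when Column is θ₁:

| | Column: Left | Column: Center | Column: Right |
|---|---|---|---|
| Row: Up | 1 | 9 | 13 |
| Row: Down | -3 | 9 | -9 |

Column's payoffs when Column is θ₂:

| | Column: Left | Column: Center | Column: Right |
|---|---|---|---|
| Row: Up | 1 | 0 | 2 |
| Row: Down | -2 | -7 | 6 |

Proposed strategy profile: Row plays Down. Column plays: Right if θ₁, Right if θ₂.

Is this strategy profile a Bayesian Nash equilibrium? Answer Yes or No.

Row plays Down: E[Down] = 0.2·(-7) + 0.8·(-7) = -7; E[Up] = -2. Not best-responding. ✗
Column (type θ₁), facing Down: Left gives -3, Center gives 9, Right gives -9. Proposed Right is not best — profitable deviation exists. ✗
Column (type θ₂), facing Down: Left gives -2, Center gives -7, Right gives 6. Proposed Right is best. ✓

No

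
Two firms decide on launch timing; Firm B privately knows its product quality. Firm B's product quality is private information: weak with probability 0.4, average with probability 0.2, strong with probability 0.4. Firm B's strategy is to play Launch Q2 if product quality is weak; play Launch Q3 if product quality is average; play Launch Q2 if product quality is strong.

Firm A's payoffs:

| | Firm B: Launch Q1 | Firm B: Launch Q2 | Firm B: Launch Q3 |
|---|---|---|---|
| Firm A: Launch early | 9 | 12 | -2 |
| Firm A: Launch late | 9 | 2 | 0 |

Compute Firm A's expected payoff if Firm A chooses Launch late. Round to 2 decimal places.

E[Launch late] = 0.4·2 + 0.2·0 + 0.4·2 = 0.8 + 0 + 0.8 = 1.6

1.60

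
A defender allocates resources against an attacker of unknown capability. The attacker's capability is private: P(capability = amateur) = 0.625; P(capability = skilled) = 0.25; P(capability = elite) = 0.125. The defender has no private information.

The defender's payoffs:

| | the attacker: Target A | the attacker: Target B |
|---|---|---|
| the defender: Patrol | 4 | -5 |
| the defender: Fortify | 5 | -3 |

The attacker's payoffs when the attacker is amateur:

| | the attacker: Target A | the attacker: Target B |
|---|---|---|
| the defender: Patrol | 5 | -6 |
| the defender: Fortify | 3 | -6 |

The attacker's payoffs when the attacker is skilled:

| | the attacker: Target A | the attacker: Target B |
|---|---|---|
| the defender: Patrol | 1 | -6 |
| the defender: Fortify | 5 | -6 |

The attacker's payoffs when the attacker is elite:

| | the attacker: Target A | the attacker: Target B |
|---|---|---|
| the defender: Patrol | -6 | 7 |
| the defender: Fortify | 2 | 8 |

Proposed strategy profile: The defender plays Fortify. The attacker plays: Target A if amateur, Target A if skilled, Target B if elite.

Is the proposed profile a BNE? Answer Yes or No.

Yes

The defender plays Fortify: E[Fortify] = 0.625·(5) + 0.25·(5) + 0.125·(-3) = 4; E[Patrol] = 2.875. Best-responding. ✓
The attacker (capability amateur), facing Fortify: Target A gives 3, Target B gives -6. Proposed Target A is best. ✓
The attacker (capability skilled), facing Fortify: Target A gives 5, Target B gives -6. Proposed Target A is best. ✓
The attacker (capability elite), facing Fortify: Target A gives 2, Target B gives 8. Proposed Target B is best. ✓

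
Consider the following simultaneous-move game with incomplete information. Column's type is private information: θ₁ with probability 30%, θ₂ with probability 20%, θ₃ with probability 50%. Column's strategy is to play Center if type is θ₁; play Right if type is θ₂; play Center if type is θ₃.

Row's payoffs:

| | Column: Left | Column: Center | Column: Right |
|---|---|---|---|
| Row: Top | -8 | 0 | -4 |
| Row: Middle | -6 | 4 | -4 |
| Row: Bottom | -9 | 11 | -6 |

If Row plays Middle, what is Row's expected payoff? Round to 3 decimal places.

2.400

E[Middle] = 0.3·4 + 0.2·(-4) + 0.5·4 = 1.2 + (-0.8) + 2 = 2.4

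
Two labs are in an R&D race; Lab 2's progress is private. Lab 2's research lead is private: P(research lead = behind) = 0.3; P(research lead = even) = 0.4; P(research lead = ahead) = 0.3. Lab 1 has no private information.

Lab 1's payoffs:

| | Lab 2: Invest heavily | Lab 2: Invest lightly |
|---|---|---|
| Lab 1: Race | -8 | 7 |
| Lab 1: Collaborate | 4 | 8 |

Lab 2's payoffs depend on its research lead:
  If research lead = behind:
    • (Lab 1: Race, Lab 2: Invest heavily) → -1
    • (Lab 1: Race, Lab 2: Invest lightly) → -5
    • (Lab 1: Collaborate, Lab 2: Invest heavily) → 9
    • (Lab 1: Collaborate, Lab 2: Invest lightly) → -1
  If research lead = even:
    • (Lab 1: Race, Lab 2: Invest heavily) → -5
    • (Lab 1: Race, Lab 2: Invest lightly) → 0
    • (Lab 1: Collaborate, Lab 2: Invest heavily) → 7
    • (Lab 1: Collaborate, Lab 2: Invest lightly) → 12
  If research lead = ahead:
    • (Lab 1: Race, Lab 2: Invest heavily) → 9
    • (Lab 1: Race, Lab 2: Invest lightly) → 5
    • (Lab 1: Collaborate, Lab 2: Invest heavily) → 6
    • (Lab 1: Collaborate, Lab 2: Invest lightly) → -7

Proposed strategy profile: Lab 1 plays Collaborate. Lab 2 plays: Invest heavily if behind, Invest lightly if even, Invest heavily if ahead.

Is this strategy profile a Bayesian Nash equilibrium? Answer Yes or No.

Yes

Lab 1 plays Collaborate: E[Collaborate] = 0.3·(4) + 0.4·(8) + 0.3·(4) = 5.6; E[Race] = -2. Best-responding. ✓
Lab 2 (research lead behind), facing Collaborate: Invest heavily gives 9, Invest lightly gives -1. Proposed Invest heavily is best. ✓
Lab 2 (research lead even), facing Collaborate: Invest heavily gives 7, Invest lightly gives 12. Proposed Invest lightly is best. ✓
Lab 2 (research lead ahead), facing Collaborate: Invest heavily gives 6, Invest lightly gives -7. Proposed Invest heavily is best. ✓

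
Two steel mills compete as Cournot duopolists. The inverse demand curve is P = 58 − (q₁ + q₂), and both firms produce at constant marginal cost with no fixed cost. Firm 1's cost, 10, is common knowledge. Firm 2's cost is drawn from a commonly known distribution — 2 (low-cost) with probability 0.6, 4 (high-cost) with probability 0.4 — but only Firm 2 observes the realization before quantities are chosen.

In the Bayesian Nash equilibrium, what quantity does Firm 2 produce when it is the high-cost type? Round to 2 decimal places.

Each type of Firm 2 best-responds to q₁; Firm 1 best-responds to the expected q₂ over Firm 2's types.
Firm 2 with cost c maximizes (58 − (q₁+q₂) − c)·q₂, giving q₂(c) = (58 − c − q₁)/2.
E[c₂] = 0.6·2 + 0.4·4 = 2.8
Firm 1's FOC against E[q₂] yields q₁ = (58 − 2·10 + E[c₂])/3 = (58 − 20 + 2.8)/3 = 13.6.
q₂(high-cost) = (58 − 4 − 13.6)/2 = 20.2.

20.20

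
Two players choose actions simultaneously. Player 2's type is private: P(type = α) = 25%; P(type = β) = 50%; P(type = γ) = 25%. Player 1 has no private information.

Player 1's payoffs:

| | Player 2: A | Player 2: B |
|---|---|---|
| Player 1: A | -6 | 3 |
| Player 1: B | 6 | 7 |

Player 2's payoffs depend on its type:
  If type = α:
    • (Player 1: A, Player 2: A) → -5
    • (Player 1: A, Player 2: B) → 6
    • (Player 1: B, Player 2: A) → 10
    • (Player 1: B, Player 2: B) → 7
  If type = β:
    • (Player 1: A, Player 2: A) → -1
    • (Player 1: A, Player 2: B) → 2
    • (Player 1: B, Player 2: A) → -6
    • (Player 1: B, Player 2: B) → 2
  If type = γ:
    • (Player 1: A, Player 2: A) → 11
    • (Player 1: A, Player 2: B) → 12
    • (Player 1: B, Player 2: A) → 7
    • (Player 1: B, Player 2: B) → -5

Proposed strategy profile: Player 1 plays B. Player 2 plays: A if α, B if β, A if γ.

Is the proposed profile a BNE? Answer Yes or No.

Yes

A profile is a BNE iff every type of every player is best-responding given beliefs about the other side.
Player 1 plays B: E[B] = 0.25·(6) + 0.5·(7) + 0.25·(6) = 6.5; E[A] = -1.5. Best-responding. ✓
Player 2 (type α), facing B: A gives 10, B gives 7. Proposed A is best. ✓
Player 2 (type β), facing B: A gives -6, B gives 2. Proposed B is best. ✓
Player 2 (type γ), facing B: A gives 7, B gives -5. Proposed A is best. ✓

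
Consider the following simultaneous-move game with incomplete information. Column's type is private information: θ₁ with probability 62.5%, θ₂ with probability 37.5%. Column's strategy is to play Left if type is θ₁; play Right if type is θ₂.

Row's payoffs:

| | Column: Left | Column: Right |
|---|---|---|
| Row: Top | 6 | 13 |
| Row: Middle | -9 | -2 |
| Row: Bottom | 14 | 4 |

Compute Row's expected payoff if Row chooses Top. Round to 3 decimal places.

E[Top] = 0.625·6 + 0.375·13 = 3.75 + 4.875 = 8.625

8.625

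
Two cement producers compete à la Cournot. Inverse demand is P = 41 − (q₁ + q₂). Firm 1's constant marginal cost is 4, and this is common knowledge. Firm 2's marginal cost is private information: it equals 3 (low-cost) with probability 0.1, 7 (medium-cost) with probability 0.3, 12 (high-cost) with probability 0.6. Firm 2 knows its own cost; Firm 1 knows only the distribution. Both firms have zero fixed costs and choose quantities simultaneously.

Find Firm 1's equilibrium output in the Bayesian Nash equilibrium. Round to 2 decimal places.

Type-c best response for Firm 2: q₂(c) = (41 − c)/2 − q₁/2.
Firm 1 maximizes expected profit; its first-order condition is 41 − 2q₁ − E[q₂] − 4 = 0.
Substituting E[q₂] and solving: E[c₂] = 9.6, so q₁ = (41 − 2·4 + 9.6)/3 = 14.2.

14.20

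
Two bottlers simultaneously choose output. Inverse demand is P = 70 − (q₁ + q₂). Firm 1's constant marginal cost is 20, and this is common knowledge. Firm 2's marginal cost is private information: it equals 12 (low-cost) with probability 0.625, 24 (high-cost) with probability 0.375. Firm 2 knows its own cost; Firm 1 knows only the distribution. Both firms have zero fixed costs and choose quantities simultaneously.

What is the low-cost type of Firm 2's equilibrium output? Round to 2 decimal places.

21.25

Type-c best response for Firm 2: q₂(c) = (70 − c)/2 − q₁/2.
Firm 1 maximizes expected profit; its first-order condition is 70 − 2q₁ − E[q₂] − 20 = 0.
Substituting E[q₂] and solving: E[c₂] = 16.5, so q₁ = (70 − 2·20 + 16.5)/3 = 15.5.
q₂(low-cost) = (70 − 12 − 15.5)/2 = 21.25.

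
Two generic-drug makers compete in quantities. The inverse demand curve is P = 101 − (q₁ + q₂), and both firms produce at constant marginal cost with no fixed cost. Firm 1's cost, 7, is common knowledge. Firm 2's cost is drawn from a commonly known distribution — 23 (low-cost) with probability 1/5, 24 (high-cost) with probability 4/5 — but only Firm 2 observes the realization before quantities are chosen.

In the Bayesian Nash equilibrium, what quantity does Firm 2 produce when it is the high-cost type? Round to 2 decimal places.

Each type of Firm 2 best-responds to q₁; Firm 1 best-responds to the expected q₂ over Firm 2's types.
Firm 2 with cost c maximizes (101 − (q₁+q₂) − c)·q₂, giving q₂(c) = (101 − c − q₁)/2.
E[c₂] = 1/5·23 + 4/5·24 = 23.8
Firm 1's FOC against E[q₂] yields q₁ = (101 − 2·7 + E[c₂])/3 = (101 − 14 + 23.8)/3 = 36.9333.
q₂(high-cost) = (101 − 24 − 36.9333)/2 = 20.0333.

20.03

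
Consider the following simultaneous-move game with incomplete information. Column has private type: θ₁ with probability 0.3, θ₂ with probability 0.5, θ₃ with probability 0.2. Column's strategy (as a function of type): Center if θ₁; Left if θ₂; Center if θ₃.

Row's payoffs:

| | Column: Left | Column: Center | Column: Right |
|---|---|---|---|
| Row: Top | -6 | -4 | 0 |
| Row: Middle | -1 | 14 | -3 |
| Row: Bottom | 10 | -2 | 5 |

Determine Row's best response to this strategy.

Middle

E[Top] = 0.3·(-4) + 0.5·(-6) + 0.2·(-4) = -5
E[Middle] = 0.3·(14) + 0.5·(-1) + 0.2·(14) = 6.5
E[Bottom] = 0.3·(-2) + 0.5·(10) + 0.2·(-2) = 4
Best response: Middle (6.5 is the largest).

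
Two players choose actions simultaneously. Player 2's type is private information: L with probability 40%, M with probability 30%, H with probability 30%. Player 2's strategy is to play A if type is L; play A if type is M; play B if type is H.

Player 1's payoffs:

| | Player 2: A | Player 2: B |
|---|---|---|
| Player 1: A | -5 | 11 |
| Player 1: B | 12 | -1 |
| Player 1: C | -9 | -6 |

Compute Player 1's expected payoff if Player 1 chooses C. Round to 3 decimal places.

E[C] = 0.4·(-9) + 0.3·(-9) + 0.3·(-6) = (-3.6) + (-2.7) + (-1.8) = -8.1

-8.100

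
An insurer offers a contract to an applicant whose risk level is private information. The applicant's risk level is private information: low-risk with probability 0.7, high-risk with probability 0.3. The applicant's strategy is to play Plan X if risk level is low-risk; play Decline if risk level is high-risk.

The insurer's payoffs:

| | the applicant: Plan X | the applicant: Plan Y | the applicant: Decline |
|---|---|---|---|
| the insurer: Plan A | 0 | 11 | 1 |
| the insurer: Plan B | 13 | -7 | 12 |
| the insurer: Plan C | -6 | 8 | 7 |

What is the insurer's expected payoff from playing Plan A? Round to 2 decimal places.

Take the expectation over the applicant's risk level, weighting each type's action by its prior probability.
E[Plan A] = 0.7·0 + 0.3·1 = 0 + 0.3 = 0.3

0.30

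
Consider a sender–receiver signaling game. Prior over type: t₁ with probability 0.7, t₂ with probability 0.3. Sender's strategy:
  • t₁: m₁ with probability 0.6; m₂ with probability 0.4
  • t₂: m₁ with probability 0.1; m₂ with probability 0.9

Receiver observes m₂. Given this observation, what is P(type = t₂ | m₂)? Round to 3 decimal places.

0.491

P(m₂) = 0.7·0.4 + 0.3·0.9 = 0.55
P(t₂ | m₂) = (0.3·0.9) / 0.55 = 0.27 / 0.55 = 0.490909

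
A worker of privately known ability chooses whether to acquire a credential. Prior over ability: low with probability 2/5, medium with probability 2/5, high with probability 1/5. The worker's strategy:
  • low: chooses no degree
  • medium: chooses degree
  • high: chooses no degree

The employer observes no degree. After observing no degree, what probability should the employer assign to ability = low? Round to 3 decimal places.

0.667

P(no degree) = (2/5)·1 + (2/5)·0 + (1/5)·1 = 3/5
P(low | no degree) = ((2/5)·1) / (3/5) = (2/5) / (3/5) = 2/3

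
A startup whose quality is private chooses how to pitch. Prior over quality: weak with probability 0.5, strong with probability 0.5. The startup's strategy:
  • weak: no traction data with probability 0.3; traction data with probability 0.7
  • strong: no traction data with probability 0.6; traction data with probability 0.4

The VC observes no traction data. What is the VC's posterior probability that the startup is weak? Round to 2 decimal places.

0.33

P(no traction data) = 0.5·0.3 + 0.5·0.6 = 0.45
P(weak | no traction data) = (0.5·0.3) / 0.45 = 0.15 / 0.45 = 0.333333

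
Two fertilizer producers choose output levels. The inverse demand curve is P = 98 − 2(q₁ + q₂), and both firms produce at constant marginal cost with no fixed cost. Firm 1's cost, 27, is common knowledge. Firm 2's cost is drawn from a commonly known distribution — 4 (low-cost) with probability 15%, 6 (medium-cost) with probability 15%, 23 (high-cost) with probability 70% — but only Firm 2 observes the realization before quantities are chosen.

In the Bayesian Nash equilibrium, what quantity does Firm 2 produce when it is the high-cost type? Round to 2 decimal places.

Each type of Firm 2 best-responds to q₁; Firm 1 best-responds to the expected q₂ over Firm 2's types.
Firm 2 with cost c maximizes (98 − 2(q₁+q₂) − c)·q₂, giving q₂(c) = (98 − c − 2q₁)/4.
E[c₂] = 0.15·4 + 0.15·6 + 0.7·23 = 17.6
Firm 1's FOC against E[q₂] yields q₁ = (98 − 2·27 + E[c₂])/6 = (98 − 54 + 17.6)/6 = 10.2667.
q₂(high-cost) = (98 − 23 − 2·10.2667)/4 = 13.6167.

13.62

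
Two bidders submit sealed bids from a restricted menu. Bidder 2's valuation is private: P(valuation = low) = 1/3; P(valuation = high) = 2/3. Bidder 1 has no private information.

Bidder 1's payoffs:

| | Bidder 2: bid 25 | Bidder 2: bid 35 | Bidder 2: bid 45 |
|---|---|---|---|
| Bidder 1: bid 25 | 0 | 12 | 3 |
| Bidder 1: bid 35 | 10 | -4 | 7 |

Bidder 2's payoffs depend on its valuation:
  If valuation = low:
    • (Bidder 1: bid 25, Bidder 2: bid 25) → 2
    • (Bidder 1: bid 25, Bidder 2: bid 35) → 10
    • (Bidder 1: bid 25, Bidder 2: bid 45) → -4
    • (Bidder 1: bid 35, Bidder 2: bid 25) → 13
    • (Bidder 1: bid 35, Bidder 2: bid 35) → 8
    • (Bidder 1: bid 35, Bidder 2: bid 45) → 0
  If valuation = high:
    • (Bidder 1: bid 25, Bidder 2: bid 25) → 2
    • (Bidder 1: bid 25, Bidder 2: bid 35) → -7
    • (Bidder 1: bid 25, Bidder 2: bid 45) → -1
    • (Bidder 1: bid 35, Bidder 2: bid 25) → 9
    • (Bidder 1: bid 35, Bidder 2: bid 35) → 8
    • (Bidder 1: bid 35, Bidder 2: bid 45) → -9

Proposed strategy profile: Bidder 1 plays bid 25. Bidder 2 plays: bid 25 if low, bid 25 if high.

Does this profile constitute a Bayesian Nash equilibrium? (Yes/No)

A profile is a BNE iff every type of every player is best-responding given beliefs about the other side.
Bidder 1 plays bid 25: E[bid 25] = 1/3·(0) + 2/3·(0) = 0; E[bid 35] = 10. Not best-responding. ✗
Bidder 2 (valuation low), facing bid 25: bid 25 gives 2, bid 35 gives 10, bid 45 gives -4. Proposed bid 25 is not best — profitable deviation exists. ✗
Bidder 2 (valuation high), facing bid 25: bid 25 gives 2, bid 35 gives -7, bid 45 gives -1. Proposed bid 25 is best. ✓

No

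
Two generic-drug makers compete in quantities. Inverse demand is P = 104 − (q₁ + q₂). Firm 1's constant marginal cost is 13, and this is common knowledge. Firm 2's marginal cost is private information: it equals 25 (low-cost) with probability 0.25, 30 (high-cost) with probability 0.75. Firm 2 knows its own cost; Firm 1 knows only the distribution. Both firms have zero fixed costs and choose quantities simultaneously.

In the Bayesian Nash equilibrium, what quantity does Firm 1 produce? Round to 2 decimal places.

Type-c best response for Firm 2: q₂(c) = (104 − c)/2 − q₁/2.
Firm 1 maximizes expected profit; its first-order condition is 104 − 2q₁ − E[q₂] − 13 = 0.
Substituting E[q₂] and solving: E[c₂] = 28.75, so q₁ = (104 − 2·13 + 28.75)/3 = 35.5833.

35.58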